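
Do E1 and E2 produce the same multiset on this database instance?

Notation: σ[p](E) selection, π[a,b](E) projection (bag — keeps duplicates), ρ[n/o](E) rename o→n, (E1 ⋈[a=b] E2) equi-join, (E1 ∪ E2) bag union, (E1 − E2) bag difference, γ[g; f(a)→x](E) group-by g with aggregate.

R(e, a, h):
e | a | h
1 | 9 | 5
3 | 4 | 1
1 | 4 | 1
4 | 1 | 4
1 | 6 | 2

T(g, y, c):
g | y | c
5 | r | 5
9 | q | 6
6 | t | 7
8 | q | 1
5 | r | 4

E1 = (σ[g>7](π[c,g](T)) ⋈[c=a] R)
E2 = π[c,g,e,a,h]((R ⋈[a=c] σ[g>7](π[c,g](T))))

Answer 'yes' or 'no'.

E1 per-node cardinality:
  T → 5
  π[c,g](T) → 5
  σ[g>7](π[c,g](T)) → 2
  R → 5
  (σ[g>7](π[c,g](T)) ⋈[c=a] R) → 2
E2 per-node cardinality:
  R → 5
  T → 5
  π[c,g](T) → 5
  σ[g>7](π[c,g](T)) → 2
  (R ⋈[a=c] σ[g>7](π[c,g](T))) → 2
  π[c,g,e,a,h]((R ⋈[a=c] σ[g>7](π[c,g](T)))) → 2

E1 and E2 produce the same multiset:
c | g | e | a | h
1 | 8 | 4 | 1 | 4
6 | 9 | 1 | 6 | 2

yes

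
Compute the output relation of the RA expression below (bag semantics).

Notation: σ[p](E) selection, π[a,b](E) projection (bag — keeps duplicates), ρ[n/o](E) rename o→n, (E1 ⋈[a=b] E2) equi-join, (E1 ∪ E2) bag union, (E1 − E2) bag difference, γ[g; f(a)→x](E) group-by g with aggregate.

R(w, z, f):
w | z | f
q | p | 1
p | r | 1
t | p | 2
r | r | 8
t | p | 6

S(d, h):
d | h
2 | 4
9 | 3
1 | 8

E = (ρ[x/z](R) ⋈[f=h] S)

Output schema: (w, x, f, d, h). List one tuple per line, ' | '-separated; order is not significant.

Row counts bottom-up:
  R → 5
  ρ[x/z](R) → 5
  S → 3
  (ρ[x/z](R) ⋈[f=h] S) → 1

== RESULT ==
w | x | f | d | h
r | r | 8 | 1 | 8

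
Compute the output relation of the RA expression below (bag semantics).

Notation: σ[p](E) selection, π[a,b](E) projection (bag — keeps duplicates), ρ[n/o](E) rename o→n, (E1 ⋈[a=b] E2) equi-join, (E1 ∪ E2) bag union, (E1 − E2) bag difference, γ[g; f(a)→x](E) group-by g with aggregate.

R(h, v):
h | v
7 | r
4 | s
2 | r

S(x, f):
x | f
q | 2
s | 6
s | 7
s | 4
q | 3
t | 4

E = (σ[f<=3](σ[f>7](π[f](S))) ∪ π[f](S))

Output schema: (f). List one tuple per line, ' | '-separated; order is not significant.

Row counts bottom-up:
  S → 6
  π[f](S) → 6
  σ[f>7](π[f](S)) → 0
  σ[f<=3](σ[f>7](π[f](S))) → 0
  S → 6
  π[f](S) → 6
  (σ[f<=3](σ[f>7](π[f](S))) ∪ π[f](S)) → 6

== RESULT ==
f
2
3
4
4
6
7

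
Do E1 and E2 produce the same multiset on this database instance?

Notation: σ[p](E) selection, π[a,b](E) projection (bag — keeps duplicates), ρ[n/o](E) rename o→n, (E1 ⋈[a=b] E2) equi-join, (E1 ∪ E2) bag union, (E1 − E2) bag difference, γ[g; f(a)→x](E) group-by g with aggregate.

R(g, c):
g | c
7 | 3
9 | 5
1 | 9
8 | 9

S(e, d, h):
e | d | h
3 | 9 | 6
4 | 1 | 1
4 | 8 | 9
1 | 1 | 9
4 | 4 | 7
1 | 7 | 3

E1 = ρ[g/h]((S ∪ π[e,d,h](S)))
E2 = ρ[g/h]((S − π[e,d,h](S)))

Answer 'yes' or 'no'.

E1 subexpression sizes:
  S → 6
  S → 6
  π[e,d,h](S) → 6
  (S ∪ π[e,d,h](S)) → 12
  ρ[g/h]((S ∪ π[e,d,h](S))) → 12
E2 subexpression sizes:
  S → 6
  S → 6
  π[e,d,h](S) → 6
  (S − π[e,d,h](S)) → 0
  ρ[g/h]((S − π[e,d,h](S))) → 0

E1 result:
e | d | g
1 | 1 | 9
1 | 1 | 9
1 | 7 | 3
1 | 7 | 3
3 | 9 | 6
3 | 9 | 6
4 | 1 | 1
4 | 1 | 1
4 | 4 | 7
4 | 4 | 7
4 | 8 | 9
4 | 8 | 9
E2 result:
e | d | g
(0 rows)
Witness: (3, 9, 6) appears 2× in E1 but 0× in E2.

no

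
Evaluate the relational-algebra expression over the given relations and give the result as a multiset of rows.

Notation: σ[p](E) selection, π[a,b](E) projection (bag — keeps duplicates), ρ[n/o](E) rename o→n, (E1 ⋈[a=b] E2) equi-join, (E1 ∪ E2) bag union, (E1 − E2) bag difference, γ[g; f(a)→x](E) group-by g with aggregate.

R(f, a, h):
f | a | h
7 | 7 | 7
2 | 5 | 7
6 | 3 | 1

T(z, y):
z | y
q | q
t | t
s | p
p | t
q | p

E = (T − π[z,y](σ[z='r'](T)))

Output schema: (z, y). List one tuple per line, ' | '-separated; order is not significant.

Row counts bottom-up:
  T → 5
  T → 5
  σ[z='r'](T) → 0
  π[z,y](σ[z='r'](T)) → 0
  (T − π[z,y](σ[z='r'](T))) → 5

== RESULT ==
z | y
p | t
q | p
q | q
s | p
t | t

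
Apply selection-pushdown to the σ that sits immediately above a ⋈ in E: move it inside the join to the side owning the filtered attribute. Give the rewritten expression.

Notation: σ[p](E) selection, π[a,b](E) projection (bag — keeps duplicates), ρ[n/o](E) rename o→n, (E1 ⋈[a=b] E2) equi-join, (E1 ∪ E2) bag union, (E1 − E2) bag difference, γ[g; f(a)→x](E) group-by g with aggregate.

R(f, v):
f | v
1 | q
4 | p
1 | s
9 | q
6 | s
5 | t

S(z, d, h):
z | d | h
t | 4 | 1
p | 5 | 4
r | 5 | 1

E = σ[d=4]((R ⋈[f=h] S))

σ filters on d, owned by the right side.
E' = (R ⋈[f=h] σ[d=4](S))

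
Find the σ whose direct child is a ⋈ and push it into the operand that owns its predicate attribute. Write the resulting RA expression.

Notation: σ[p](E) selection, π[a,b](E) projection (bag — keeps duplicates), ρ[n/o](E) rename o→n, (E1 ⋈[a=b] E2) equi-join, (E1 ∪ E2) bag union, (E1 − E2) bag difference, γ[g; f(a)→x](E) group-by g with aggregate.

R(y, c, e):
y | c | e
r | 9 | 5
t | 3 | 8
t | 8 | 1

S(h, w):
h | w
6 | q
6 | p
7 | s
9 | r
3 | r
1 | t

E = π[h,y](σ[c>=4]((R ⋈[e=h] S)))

σ filters on c, owned by the left side.
E' = π[h,y]((σ[c>=4](R) ⋈[e=h] S))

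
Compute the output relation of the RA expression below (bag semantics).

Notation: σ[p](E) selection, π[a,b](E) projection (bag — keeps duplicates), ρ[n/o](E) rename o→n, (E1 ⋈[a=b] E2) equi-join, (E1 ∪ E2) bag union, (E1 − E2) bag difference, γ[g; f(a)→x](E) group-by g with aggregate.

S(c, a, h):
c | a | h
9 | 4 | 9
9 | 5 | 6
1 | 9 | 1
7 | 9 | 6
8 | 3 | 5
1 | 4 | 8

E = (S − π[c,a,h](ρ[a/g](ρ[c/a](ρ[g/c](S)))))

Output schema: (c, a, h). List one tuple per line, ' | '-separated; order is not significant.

Stepwise |·|:
  S → 6
  S → 6
  ρ[g/c](S) → 6
  ρ[c/a](ρ[g/c](S)) → 6
  ρ[a/g](ρ[c/a](ρ[g/c](S))) → 6
  π[c,a,h](ρ[a/g](ρ[c/a](ρ[g/c](S)))) → 6
  (S − π[c,a,h](ρ[a/g](ρ[c/a](ρ[g/c](S))))) → 6

== RESULT ==
c | a | h
1 | 4 | 8
1 | 9 | 1
7 | 9 | 6
8 | 3 | 5
9 | 4 | 9
9 | 5 | 6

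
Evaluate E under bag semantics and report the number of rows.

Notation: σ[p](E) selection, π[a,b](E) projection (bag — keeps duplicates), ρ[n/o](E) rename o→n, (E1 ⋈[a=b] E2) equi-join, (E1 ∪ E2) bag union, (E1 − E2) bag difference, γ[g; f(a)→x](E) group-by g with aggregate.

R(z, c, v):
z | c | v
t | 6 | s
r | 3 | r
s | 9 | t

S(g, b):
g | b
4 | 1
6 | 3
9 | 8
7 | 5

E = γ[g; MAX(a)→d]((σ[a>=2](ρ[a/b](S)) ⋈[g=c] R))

Stepwise |·|:
  S → 4
  ρ[a/b](S) → 4
  σ[a>=2](ρ[a/b](S)) → 3
  R → 3
  (σ[a>=2](ρ[a/b](S)) ⋈[g=c] R) → 2
  γ[g; MAX(a)→d]((σ[a>=2](ρ[a/b](S)) ⋈[g=c] R)) → 2

|E| = 2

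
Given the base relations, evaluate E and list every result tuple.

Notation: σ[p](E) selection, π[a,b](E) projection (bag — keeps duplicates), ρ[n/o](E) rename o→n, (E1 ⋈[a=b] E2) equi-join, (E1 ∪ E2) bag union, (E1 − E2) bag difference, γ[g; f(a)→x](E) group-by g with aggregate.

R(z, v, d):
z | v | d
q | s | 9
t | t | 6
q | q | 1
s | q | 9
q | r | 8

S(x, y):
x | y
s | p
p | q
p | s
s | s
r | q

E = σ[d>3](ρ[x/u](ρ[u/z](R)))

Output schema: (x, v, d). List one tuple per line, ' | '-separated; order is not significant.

Row counts bottom-up:
  R → 5
  ρ[u/z](R) → 5
  ρ[x/u](ρ[u/z](R)) → 5
  σ[d>3](ρ[x/u](ρ[u/z](R))) → 4

== RESULT ==
x | v | d
q | r | 8
q | s | 9
s | q | 9
t | t | 6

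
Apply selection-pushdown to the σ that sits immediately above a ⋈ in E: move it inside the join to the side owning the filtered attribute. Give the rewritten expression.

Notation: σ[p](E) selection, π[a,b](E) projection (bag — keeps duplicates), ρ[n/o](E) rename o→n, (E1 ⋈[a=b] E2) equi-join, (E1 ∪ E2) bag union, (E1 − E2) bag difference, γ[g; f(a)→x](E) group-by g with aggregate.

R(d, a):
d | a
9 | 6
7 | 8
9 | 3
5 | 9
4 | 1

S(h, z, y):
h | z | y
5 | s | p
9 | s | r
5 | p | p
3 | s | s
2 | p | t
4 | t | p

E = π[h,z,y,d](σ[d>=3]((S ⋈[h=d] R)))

σ filters on d, owned by the right side.
E' = π[h,z,y,d]((S ⋈[h=d] σ[d>=3](R)))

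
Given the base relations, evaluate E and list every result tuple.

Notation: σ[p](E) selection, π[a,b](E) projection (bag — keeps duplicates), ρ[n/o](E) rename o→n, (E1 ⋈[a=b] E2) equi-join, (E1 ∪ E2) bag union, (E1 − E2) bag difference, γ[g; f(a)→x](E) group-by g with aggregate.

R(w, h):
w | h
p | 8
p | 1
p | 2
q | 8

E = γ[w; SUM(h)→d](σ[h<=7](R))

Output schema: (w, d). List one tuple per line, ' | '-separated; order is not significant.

Subexpression sizes:
  R → 4
  σ[h<=7](R) → 2
  γ[w; SUM(h)→d](σ[h<=7](R)) → 1

== RESULT ==
w | d
p | 3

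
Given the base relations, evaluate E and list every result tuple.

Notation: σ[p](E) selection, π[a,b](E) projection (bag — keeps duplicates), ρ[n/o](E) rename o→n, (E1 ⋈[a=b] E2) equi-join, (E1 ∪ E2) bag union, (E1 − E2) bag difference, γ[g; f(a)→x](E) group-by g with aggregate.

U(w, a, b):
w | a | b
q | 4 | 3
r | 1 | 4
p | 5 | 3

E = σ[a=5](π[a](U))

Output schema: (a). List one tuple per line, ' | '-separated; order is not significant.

Per-node cardinality:
  U → 3
  π[a](U) → 3
  σ[a=5](π[a](U)) → 1

== RESULT ==
a
5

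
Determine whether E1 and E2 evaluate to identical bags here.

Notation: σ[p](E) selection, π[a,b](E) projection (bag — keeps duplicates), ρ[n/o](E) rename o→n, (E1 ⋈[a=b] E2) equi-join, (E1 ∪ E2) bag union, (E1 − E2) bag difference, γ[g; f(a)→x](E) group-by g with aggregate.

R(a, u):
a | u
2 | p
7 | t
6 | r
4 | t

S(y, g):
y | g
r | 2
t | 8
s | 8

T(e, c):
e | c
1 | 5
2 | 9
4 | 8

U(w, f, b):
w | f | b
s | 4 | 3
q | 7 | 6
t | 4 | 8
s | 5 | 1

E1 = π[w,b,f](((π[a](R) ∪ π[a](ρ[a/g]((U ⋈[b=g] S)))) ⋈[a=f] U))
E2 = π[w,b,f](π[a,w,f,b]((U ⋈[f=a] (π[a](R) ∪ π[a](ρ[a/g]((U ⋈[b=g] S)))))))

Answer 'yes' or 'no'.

E1 stepwise |·|:
  R → 4
  π[a](R) → 4
  U → 4
  S → 3
  (U ⋈[b=g] S) → 2
  ρ[a/g]((U ⋈[b=g] S)) → 2
  π[a](ρ[a/g]((U ⋈[b=g] S))) → 2
  (π[a](R) ∪ π[a](ρ[a/g]((U ⋈[b=g] S)))) → 6
  U → 4
  ((π[a](R) ∪ π[a](ρ[a/g]((U ⋈[b=g] S)))) ⋈[a=f] U) → 3
  π[w,b,f](((π[a](R) ∪ π[a](ρ[a/g]((U ⋈[b=g] S)))) ⋈[a=f] U)) → 3
E2 stepwise |·|:
  U → 4
  R → 4
  π[a](R) → 4
  U → 4
  S → 3
  (U ⋈[b=g] S) → 2
  ρ[a/g]((U ⋈[b=g] S)) → 2
  π[a](ρ[a/g]((U ⋈[b=g] S))) → 2
  (π[a](R) ∪ π[a](ρ[a/g]((U ⋈[b=g] S)))) → 6
  (U ⋈[f=a] (π[a](R) ∪ π[a](ρ[a/g]((U ⋈[b=g] S))))) → 3
  π[a,w,f,b]((U ⋈[f=a] (π[a](R) ∪ π[a](ρ[a/g]((U ⋈[b=g] S)))))) → 3
  π[w,b,f](π[a,w,f,b]((U ⋈[f=a] (π[a](R) ∪ π[a](ρ[a/g]((U ⋈[b=g] S))))))) → 3

E1 and E2 produce the same multiset:
w | b | f
q | 6 | 7
s | 3 | 4
t | 8 | 4

yes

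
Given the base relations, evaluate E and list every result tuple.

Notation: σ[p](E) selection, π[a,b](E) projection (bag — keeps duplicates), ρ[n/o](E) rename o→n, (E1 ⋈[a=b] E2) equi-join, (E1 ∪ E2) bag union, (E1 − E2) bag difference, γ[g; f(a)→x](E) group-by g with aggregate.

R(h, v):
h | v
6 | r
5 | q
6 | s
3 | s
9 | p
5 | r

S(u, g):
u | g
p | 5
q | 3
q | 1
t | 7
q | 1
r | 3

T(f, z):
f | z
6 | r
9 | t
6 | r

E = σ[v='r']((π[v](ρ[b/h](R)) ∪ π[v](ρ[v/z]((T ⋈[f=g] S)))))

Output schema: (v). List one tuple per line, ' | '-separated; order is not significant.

Row counts bottom-up:
  R → 6
  ρ[b/h](R) → 6
  π[v](ρ[b/h](R)) → 6
  T → 3
  S → 6
  (T ⋈[f=g] S) → 0
  ρ[v/z]((T ⋈[f=g] S)) → 0
  π[v](ρ[v/z]((T ⋈[f=g] S))) → 0
  (π[v](ρ[b/h](R)) ∪ π[v](ρ[v/z]((T ⋈[f=g] S)))) → 6
  σ[v='r']((π[v](ρ[b/h](R)) ∪ π[v](ρ[v/z]((T ⋈[f=g] S))))) → 2

== RESULT ==
v
r
r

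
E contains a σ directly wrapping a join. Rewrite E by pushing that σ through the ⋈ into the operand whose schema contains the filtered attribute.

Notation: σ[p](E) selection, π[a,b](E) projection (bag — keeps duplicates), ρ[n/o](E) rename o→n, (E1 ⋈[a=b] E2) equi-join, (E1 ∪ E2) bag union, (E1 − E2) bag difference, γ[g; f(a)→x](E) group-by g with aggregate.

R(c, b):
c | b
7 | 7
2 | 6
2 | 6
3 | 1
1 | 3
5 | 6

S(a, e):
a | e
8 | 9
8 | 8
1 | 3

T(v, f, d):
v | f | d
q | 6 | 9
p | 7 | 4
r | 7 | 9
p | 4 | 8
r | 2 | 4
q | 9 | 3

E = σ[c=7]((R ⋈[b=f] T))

σ filters on c, owned by the left side.
E' = (σ[c=7](R) ⋈[b=f] T)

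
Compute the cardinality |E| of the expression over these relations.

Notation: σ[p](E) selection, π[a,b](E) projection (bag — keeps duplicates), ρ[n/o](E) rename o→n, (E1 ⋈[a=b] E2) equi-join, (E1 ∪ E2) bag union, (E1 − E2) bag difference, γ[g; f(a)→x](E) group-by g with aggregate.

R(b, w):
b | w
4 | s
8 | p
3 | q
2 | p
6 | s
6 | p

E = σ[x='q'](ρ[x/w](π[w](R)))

Per-node cardinality:
  R → 6
  π[w](R) → 6
  ρ[x/w](π[w](R)) → 6
  σ[x='q'](ρ[x/w](π[w](R))) → 1

|E| = 1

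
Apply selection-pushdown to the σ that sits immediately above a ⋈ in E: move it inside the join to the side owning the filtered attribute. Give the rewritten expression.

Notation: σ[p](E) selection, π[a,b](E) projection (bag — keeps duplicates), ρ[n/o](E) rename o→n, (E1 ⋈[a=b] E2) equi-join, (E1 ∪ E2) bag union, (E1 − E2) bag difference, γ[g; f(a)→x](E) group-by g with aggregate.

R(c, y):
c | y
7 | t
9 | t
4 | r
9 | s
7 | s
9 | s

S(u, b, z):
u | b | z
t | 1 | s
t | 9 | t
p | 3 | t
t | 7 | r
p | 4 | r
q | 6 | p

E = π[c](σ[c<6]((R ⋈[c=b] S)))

σ filters on c, owned by the left side.
E' = π[c]((σ[c<6](R) ⋈[c=b] S))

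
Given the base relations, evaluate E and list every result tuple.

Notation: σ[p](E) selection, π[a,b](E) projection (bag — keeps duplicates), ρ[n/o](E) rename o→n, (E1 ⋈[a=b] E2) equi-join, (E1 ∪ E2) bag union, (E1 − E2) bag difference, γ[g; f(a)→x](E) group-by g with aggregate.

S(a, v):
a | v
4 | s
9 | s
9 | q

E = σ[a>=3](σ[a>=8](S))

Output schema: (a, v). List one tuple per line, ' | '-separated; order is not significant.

Per-node cardinality:
  S → 3
  σ[a>=8](S) → 2
  σ[a>=3](σ[a>=8](S)) → 2

== RESULT ==
a | v
9 | q
9 | s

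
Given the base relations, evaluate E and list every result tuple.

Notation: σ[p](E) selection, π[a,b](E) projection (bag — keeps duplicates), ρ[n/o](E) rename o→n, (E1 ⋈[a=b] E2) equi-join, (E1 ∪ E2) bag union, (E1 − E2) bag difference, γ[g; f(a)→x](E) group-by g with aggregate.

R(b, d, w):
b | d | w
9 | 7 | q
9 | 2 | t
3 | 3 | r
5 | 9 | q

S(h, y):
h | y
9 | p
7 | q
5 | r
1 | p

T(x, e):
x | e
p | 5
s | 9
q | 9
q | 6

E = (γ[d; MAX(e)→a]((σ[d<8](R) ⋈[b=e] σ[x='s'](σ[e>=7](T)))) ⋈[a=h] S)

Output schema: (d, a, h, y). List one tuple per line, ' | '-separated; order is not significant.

Row counts bottom-up:
  R → 4
  σ[d<8](R) → 3
  T → 4
  σ[e>=7](T) → 2
  σ[x='s'](σ[e>=7](T)) → 1
  (σ[d<8](R) ⋈[b=e] σ[x='s'](σ[e>=7](T))) → 2
  γ[d; MAX(e)→a]((σ[d<8](R) ⋈[b=e] σ[x='s'](σ[e>=7](T)))) → 2
  S → 4
  (γ[d; MAX(e)→a]((σ[d<8](R) ⋈[b=e] σ[x='s'](σ[e>=7](T)))) ⋈[a=h] S) → 2

== RESULT ==
d | a | h | y
2 | 9 | 9 | p
7 | 9 | 9 | p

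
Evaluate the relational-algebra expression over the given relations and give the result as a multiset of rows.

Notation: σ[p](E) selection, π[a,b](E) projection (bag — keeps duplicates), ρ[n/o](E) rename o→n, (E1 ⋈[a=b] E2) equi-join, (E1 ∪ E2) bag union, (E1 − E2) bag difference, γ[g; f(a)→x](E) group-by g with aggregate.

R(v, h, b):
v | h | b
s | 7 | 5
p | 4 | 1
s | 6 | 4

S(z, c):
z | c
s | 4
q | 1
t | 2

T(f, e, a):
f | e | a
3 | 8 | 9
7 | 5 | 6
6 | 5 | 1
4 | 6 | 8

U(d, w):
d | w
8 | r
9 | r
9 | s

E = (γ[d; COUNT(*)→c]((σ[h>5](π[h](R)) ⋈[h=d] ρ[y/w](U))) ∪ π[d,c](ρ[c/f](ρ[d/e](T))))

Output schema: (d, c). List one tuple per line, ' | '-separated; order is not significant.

Stepwise |·|:
  R → 3
  π[h](R) → 3
  σ[h>5](π[h](R)) → 2
  U → 3
  ρ[y/w](U) → 3
  (σ[h>5](π[h](R)) ⋈[h=d] ρ[y/w](U)) → 0
  γ[d; COUNT(*)→c]((σ[h>5](π[h](R)) ⋈[h=d] ρ[y/w](U))) → 0
  T → 4
  ρ[d/e](T) → 4
  ρ[c/f](ρ[d/e](T)) → 4
  π[d,c](ρ[c/f](ρ[d/e](T))) → 4
  (γ[d; COUNT(*)→c]((σ[h>5](π[h](R)) ⋈[h=d] ρ[y/w](U))) ∪ π[d,c](ρ[c/f](ρ[d/e](T)))) → 4

== RESULT ==
d | c
5 | 6
5 | 7
6 | 4
8 | 3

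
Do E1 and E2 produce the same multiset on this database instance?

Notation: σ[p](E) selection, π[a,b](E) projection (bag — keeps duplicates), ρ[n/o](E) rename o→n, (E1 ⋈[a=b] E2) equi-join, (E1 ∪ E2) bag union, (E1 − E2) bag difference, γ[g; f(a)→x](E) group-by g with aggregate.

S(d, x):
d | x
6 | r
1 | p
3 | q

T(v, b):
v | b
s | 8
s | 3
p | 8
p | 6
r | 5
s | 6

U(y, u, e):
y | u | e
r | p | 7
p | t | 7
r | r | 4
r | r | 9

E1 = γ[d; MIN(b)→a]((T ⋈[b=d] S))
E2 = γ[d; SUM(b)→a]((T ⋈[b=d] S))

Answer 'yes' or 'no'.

E1 subexpression sizes:
  T → 6
  S → 3
  (T ⋈[b=d] S) → 3
  γ[d; MIN(b)→a]((T ⋈[b=d] S)) → 2
E2 subexpression sizes:
  T → 6
  S → 3
  (T ⋈[b=d] S) → 3
  γ[d; SUM(b)→a]((T ⋈[b=d] S)) → 2

E1 result:
d | a
3 | 3
6 | 6
E2 result:
d | a
3 | 3
6 | 12
Witness: (6, 6) appears 1× in E1 but 0× in E2.

no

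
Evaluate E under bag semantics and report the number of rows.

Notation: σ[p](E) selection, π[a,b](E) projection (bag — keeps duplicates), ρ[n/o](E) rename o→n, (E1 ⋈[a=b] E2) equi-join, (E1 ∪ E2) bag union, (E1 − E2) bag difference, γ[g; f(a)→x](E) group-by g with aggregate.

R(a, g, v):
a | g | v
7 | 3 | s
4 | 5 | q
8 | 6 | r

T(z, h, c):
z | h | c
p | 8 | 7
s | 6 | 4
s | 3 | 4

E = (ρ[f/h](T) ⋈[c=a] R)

Stepwise |·|:
  T → 3
  ρ[f/h](T) → 3
  R → 3
  (ρ[f/h](T) ⋈[c=a] R) → 3

|E| = 3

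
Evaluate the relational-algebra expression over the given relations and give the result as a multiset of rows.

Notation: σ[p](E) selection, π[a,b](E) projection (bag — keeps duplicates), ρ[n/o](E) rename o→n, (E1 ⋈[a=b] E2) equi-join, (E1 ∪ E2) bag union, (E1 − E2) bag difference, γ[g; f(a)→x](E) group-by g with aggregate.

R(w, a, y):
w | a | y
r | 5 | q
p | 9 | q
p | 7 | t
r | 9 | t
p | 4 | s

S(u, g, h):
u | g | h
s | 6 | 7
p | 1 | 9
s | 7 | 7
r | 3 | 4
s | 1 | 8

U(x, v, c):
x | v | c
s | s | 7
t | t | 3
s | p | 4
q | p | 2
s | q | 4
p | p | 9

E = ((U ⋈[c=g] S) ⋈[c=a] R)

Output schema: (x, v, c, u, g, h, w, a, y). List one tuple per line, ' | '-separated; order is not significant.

Per-node cardinality:
  U → 6
  S → 5
  (U ⋈[c=g] S) → 2
  R → 5
  ((U ⋈[c=g] S) ⋈[c=a] R) → 1

== RESULT ==
x | v | c | u | g | h | w | a | y
s | s | 7 | s | 7 | 7 | p | 7 | t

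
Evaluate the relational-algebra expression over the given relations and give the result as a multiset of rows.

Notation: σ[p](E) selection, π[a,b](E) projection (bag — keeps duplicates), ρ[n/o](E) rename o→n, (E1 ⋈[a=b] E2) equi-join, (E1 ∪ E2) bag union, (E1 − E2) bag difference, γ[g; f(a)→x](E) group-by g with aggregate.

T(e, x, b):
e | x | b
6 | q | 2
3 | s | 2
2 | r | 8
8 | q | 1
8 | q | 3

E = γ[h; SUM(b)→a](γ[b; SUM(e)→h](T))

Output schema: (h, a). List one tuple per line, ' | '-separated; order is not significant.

Row counts bottom-up:
  T → 5
  γ[b; SUM(e)→h](T) → 4
  γ[h; SUM(b)→a](γ[b; SUM(e)→h](T)) → 3

== RESULT ==
h | a
2 | 8
8 | 4
9 | 2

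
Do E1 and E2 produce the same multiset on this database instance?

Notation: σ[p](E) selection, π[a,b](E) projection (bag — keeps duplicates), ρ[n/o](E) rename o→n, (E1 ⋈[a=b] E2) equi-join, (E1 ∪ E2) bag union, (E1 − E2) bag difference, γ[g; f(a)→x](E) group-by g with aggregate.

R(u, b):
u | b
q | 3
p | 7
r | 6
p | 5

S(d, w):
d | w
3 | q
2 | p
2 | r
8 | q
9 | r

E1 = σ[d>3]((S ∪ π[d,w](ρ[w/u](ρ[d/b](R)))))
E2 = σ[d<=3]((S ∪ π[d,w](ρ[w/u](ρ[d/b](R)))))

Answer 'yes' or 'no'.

E1 per-node cardinality:
  S → 5
  R → 4
  ρ[d/b](R) → 4
  ρ[w/u](ρ[d/b](R)) → 4
  π[d,w](ρ[w/u](ρ[d/b](R))) → 4
  (S ∪ π[d,w](ρ[w/u](ρ[d/b](R)))) → 9
  σ[d>3]((S ∪ π[d,w](ρ[w/u](ρ[d/b](R))))) → 5
E2 per-node cardinality:
  S → 5
  R → 4
  ρ[d/b](R) → 4
  ρ[w/u](ρ[d/b](R)) → 4
  π[d,w](ρ[w/u](ρ[d/b](R))) → 4
  (S ∪ π[d,w](ρ[w/u](ρ[d/b](R)))) → 9
  σ[d<=3]((S ∪ π[d,w](ρ[w/u](ρ[d/b](R))))) → 4

E1 result:
d | w
5 | p
6 | r
7 | p
8 | q
9 | r
E2 result:
d | w
2 | p
2 | r
3 | q
3 | q
Witness: (8, 'q') appears 1× in E1 but 0× in E2.

no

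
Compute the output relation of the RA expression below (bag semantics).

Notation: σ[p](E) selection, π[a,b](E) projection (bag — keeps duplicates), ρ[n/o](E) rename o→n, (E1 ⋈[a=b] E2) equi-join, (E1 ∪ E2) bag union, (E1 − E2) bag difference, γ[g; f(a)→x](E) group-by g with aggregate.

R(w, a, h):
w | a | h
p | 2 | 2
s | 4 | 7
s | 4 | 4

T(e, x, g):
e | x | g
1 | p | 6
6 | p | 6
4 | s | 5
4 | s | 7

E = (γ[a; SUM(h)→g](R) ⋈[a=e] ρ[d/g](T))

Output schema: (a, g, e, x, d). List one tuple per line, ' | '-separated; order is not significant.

Per-node cardinality:
  R → 3
  γ[a; SUM(h)→g](R) → 2
  T → 4
  ρ[d/g](T) → 4
  (γ[a; SUM(h)→g](R) ⋈[a=e] ρ[d/g](T)) → 2

== RESULT ==
a | g | e | x | d
4 | 11 | 4 | s | 5
4 | 11 | 4 | s | 7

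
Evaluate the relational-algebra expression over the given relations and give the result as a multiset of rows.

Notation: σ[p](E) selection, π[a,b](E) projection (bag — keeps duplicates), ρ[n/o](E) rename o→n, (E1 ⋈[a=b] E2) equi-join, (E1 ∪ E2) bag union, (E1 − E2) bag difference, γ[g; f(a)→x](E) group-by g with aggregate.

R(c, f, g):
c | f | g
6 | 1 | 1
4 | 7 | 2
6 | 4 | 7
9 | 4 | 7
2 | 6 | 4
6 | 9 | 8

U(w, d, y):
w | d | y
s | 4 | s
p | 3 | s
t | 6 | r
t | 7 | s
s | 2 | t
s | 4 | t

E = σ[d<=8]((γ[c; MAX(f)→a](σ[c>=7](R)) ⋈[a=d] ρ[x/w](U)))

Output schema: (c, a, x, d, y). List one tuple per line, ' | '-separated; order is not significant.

Subexpression sizes:
  R → 6
  σ[c>=7](R) → 1
  γ[c; MAX(f)→a](σ[c>=7](R)) → 1
  U → 6
  ρ[x/w](U) → 6
  (γ[c; MAX(f)→a](σ[c>=7](R)) ⋈[a=d] ρ[x/w](U)) → 2
  σ[d<=8]((γ[c; MAX(f)→a](σ[c>=7](R)) ⋈[a=d] ρ[x/w](U))) → 2

== RESULT ==
c | a | x | d | y
9 | 4 | s | 4 | s
9 | 4 | s | 4 | t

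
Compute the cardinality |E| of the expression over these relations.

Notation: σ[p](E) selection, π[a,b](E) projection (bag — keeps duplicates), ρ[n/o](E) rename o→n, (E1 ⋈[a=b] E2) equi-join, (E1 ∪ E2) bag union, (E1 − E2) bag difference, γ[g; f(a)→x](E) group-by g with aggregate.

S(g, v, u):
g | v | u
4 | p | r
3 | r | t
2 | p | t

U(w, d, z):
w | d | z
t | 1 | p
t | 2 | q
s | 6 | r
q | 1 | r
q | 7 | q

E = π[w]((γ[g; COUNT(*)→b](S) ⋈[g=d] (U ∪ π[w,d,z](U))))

Per-node cardinality:
  S → 3
  γ[g; COUNT(*)→b](S) → 3
  U → 5
  U → 5
  π[w,d,z](U) → 5
  (U ∪ π[w,d,z](U)) → 10
  (γ[g; COUNT(*)→b](S) ⋈[g=d] (U ∪ π[w,d,z](U))) → 2
  π[w]((γ[g; COUNT(*)→b](S) ⋈[g=d] (U ∪ π[w,d,z](U)))) → 2

|E| = 2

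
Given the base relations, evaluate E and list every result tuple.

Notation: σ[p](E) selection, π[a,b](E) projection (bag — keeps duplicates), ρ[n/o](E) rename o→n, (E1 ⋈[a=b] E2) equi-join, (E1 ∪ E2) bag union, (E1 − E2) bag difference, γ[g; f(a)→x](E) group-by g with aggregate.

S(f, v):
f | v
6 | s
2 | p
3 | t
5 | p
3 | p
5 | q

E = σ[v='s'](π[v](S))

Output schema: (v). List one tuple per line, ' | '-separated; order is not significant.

Per-node cardinality:
  S → 6
  π[v](S) → 6
  σ[v='s'](π[v](S)) → 1

== RESULT ==
v
s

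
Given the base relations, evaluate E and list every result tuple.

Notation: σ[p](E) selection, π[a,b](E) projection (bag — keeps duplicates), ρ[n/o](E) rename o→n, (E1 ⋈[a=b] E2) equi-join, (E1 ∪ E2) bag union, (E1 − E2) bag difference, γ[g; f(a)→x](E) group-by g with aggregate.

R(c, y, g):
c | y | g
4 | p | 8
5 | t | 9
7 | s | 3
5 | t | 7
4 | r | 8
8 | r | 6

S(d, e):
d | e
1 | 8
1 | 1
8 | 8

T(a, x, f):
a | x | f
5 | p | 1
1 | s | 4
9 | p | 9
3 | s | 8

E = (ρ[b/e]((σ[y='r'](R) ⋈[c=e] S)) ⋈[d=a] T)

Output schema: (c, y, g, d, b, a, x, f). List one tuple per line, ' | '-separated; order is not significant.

Row counts bottom-up:
  R → 6
  σ[y='r'](R) → 2
  S → 3
  (σ[y='r'](R) ⋈[c=e] S) → 2
  ρ[b/e]((σ[y='r'](R) ⋈[c=e] S)) → 2
  T → 4
  (ρ[b/e]((σ[y='r'](R) ⋈[c=e] S)) ⋈[d=a] T) → 1

== RESULT ==
c | y | g | d | b | a | x | f
8 | r | 6 | 1 | 8 | 1 | s | 4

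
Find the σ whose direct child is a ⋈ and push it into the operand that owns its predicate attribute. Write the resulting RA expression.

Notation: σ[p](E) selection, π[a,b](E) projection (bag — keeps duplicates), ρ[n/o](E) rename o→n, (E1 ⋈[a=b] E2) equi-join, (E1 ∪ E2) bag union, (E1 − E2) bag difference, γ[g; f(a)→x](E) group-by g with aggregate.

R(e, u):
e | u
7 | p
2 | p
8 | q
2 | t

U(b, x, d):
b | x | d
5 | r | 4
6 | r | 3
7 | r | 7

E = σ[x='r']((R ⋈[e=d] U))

σ filters on x, owned by the right side.
E' = (R ⋈[e=d] σ[x='r'](U))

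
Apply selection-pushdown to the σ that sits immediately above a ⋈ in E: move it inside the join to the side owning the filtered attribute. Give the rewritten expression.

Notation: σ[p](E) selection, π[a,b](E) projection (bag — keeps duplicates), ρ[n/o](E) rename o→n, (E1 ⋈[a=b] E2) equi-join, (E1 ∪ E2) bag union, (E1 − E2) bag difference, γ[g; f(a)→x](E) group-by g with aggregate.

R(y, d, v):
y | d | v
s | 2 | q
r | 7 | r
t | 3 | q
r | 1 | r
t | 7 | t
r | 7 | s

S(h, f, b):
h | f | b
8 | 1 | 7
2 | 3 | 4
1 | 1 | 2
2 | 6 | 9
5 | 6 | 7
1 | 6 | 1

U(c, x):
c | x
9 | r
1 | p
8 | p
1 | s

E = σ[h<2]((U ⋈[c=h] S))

σ filters on h, owned by the right side.
E' = (U ⋈[c=h] σ[h<2](S))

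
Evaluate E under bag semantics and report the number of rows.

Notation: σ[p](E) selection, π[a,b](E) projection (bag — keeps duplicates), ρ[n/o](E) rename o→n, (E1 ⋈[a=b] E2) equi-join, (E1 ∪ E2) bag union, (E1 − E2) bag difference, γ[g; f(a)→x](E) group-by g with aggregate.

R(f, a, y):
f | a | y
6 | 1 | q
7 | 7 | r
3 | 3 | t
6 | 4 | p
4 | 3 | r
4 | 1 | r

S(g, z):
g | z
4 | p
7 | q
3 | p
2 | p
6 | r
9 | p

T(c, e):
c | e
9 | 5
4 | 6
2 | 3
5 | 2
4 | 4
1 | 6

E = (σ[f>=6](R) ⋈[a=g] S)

Row counts bottom-up:
  R → 6
  σ[f>=6](R) → 3
  S → 6
  (σ[f>=6](R) ⋈[a=g] S) → 2

|E| = 2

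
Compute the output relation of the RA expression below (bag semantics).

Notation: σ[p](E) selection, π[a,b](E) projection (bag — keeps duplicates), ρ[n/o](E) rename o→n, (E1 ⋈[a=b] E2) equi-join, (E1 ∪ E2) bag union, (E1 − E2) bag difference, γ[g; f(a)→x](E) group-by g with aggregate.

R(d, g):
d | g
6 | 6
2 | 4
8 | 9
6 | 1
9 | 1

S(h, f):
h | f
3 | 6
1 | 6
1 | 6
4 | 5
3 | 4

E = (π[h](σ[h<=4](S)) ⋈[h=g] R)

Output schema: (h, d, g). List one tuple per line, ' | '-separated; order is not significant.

Row counts bottom-up:
  S → 5
  σ[h<=4](S) → 5
  π[h](σ[h<=4](S)) → 5
  R → 5
  (π[h](σ[h<=4](S)) ⋈[h=g] R) → 5

== RESULT ==
h | d | g
1 | 6 | 1
1 | 6 | 1
1 | 9 | 1
1 | 9 | 1
4 | 2 | 4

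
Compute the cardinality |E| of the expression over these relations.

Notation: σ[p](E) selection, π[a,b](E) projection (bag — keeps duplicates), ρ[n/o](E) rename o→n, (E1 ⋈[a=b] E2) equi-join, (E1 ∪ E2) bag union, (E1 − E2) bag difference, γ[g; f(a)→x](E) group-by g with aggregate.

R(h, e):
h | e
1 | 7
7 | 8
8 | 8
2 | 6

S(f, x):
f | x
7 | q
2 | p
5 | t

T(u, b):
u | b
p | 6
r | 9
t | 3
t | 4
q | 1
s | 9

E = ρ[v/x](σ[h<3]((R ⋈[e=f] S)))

Per-node cardinality:
  R → 4
  S → 3
  (R ⋈[e=f] S) → 1
  σ[h<3]((R ⋈[e=f] S)) → 1
  ρ[v/x](σ[h<3]((R ⋈[e=f] S))) → 1

|E| = 1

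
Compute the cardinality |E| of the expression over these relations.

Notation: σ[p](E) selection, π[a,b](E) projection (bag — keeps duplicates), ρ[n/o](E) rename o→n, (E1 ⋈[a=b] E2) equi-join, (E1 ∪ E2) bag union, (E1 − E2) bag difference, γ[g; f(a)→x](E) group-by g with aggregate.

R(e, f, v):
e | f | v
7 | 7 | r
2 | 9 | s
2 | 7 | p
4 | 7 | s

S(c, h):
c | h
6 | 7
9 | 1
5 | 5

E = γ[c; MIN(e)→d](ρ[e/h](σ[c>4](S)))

Subexpression sizes:
  S → 3
  σ[c>4](S) → 3
  ρ[e/h](σ[c>4](S)) → 3
  γ[c; MIN(e)→d](ρ[e/h](σ[c>4](S))) → 3

|E| = 3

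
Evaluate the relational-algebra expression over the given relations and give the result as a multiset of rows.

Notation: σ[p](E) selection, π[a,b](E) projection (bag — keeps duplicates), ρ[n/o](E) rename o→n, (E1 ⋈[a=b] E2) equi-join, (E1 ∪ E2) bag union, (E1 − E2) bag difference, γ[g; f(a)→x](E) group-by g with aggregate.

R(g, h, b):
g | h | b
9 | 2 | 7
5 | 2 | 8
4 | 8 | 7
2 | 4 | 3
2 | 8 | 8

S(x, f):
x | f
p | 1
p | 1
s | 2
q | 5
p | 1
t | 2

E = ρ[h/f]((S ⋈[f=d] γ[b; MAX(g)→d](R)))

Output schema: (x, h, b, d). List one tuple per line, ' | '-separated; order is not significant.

Per-node cardinality:
  S → 6
  R → 5
  γ[b; MAX(g)→d](R) → 3
  (S ⋈[f=d] γ[b; MAX(g)→d](R)) → 3
  ρ[h/f]((S ⋈[f=d] γ[b; MAX(g)→d](R))) → 3

== RESULT ==
x | h | b | d
q | 5 | 8 | 5
s | 2 | 3 | 2
t | 2 | 3 | 2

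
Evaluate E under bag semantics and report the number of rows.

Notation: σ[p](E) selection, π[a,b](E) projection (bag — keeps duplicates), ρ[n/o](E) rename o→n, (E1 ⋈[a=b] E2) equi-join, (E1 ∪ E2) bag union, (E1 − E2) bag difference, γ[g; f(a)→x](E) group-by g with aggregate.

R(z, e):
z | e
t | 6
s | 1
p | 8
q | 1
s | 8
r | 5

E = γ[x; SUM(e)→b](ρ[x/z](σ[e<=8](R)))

Per-node cardinality:
  R → 6
  σ[e<=8](R) → 6
  ρ[x/z](σ[e<=8](R)) → 6
  γ[x; SUM(e)→b](ρ[x/z](σ[e<=8](R))) → 5

|E| = 5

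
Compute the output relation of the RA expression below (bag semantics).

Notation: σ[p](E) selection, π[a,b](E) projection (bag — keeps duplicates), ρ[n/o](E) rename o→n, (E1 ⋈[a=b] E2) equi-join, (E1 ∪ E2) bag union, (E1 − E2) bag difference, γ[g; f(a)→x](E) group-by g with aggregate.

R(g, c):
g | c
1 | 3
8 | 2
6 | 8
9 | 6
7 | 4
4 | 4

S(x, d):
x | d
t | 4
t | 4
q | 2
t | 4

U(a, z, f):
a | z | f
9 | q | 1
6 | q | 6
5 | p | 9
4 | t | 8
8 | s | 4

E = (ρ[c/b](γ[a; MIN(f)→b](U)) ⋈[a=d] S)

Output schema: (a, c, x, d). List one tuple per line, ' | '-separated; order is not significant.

Per-node cardinality:
  U → 5
  γ[a; MIN(f)→b](U) → 5
  ρ[c/b](γ[a; MIN(f)→b](U)) → 5
  S → 4
  (ρ[c/b](γ[a; MIN(f)→b](U)) ⋈[a=d] S) → 3

== RESULT ==
a | c | x | d
4 | 8 | t | 4
4 | 8 | t | 4
4 | 8 | t | 4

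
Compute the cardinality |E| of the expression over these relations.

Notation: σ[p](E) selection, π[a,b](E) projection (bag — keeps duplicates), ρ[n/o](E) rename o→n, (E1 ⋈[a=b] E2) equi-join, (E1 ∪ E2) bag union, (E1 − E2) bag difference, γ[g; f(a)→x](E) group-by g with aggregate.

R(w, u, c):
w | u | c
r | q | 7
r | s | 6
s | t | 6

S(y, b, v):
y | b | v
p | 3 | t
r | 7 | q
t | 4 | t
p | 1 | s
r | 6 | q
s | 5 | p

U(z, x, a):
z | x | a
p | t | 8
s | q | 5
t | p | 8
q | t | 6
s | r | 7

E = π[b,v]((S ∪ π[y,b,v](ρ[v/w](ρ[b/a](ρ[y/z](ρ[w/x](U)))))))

Row counts bottom-up:
  S → 6
  U → 5
  ρ[w/x](U) → 5
  ρ[y/z](ρ[w/x](U)) → 5
  ρ[b/a](ρ[y/z](ρ[w/x](U))) → 5
  ρ[v/w](ρ[b/a](ρ[y/z](ρ[w/x](U)))) → 5
  π[y,b,v](ρ[v/w](ρ[b/a](ρ[y/z](ρ[w/x](U))))) → 5
  (S ∪ π[y,b,v](ρ[v/w](ρ[b/a](ρ[y/z](ρ[w/x](U)))))) → 11
  π[b,v]((S ∪ π[y,b,v](ρ[v/w](ρ[b/a](ρ[y/z](ρ[w/x](U))))))) → 11

|E| = 11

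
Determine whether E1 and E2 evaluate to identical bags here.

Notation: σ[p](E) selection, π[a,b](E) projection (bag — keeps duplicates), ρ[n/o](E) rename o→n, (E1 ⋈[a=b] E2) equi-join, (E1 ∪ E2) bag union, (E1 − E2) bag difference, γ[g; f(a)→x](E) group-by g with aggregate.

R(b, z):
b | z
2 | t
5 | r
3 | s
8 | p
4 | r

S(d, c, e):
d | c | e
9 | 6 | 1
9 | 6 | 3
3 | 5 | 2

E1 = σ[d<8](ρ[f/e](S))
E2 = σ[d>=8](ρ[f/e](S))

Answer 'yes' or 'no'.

E1 subexpression sizes:
  S → 3
  ρ[f/e](S) → 3
  σ[d<8](ρ[f/e](S)) → 1
E2 subexpression sizes:
  S → 3
  ρ[f/e](S) → 3
  σ[d>=8](ρ[f/e](S)) → 2

E1 result:
d | c | f
3 | 5 | 2
E2 result:
d | c | f
9 | 6 | 1
9 | 6 | 3
Witness: (9, 6, 1) appears 0× in E1 but 1× in E2.

no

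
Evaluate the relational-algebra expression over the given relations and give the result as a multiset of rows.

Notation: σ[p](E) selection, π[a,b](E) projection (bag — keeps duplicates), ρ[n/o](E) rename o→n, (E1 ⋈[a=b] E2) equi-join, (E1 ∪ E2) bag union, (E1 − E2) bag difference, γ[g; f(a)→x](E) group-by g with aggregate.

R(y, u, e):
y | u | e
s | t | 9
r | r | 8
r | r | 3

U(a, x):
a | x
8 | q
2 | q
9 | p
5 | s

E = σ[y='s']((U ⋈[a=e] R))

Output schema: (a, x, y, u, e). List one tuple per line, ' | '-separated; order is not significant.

Subexpression sizes:
  U → 4
  R → 3
  (U ⋈[a=e] R) → 2
  σ[y='s']((U ⋈[a=e] R)) → 1

== RESULT ==
a | x | y | u | e
9 | p | s | t | 9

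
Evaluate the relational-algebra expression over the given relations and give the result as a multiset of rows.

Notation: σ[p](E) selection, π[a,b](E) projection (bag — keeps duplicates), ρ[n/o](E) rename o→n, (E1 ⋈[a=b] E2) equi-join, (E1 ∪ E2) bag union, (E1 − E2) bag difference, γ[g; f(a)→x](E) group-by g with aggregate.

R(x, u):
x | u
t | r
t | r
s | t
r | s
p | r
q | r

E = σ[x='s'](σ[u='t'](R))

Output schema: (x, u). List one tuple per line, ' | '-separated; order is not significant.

Per-node cardinality:
  R → 6
  σ[u='t'](R) → 1
  σ[x='s'](σ[u='t'](R)) → 1

== RESULT ==
x | u
s | t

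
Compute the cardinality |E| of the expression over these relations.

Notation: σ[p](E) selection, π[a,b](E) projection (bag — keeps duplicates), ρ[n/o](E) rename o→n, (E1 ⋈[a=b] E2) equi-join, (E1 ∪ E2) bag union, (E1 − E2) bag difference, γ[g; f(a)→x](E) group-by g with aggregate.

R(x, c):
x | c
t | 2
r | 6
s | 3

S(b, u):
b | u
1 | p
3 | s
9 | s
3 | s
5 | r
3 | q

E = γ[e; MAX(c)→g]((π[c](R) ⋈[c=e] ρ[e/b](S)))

Row counts bottom-up:
  R → 3
  π[c](R) → 3
  S → 6
  ρ[e/b](S) → 6
  (π[c](R) ⋈[c=e] ρ[e/b](S)) → 3
  γ[e; MAX(c)→g]((π[c](R) ⋈[c=e] ρ[e/b](S))) → 1

|E| = 1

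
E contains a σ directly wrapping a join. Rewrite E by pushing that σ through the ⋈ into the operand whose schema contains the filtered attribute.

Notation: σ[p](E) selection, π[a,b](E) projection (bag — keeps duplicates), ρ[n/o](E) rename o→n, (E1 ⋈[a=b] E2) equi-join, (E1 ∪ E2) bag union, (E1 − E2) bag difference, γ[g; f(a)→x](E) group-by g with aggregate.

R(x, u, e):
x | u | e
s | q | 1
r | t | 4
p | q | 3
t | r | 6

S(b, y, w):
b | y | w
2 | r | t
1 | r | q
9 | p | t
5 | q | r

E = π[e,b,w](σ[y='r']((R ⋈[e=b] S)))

σ filters on y, owned by the right side.
E' = π[e,b,w]((R ⋈[e=b] σ[y='r'](S)))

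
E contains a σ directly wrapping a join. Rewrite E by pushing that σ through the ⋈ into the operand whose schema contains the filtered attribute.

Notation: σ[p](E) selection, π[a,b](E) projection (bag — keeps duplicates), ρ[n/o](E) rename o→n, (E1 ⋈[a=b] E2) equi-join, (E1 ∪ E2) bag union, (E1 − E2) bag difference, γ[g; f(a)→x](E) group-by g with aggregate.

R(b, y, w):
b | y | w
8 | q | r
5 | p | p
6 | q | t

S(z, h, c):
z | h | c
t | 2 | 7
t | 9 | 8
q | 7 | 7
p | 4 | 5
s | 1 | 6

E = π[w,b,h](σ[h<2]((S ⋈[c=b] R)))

σ filters on h, owned by the left side.
E' = π[w,b,h]((σ[h<2](S) ⋈[c=b] R))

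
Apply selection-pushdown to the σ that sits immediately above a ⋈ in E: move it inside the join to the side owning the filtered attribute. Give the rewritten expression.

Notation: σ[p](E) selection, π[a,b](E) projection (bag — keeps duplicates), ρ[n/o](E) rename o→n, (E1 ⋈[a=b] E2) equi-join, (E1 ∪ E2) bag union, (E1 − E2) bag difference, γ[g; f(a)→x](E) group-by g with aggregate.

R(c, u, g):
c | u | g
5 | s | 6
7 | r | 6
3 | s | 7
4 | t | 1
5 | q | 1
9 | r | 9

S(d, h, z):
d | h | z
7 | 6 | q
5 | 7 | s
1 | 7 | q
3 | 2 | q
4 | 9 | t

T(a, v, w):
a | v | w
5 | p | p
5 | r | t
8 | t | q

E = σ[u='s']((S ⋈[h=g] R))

σ filters on u, owned by the right side.
E' = (S ⋈[h=g] σ[u='s'](R))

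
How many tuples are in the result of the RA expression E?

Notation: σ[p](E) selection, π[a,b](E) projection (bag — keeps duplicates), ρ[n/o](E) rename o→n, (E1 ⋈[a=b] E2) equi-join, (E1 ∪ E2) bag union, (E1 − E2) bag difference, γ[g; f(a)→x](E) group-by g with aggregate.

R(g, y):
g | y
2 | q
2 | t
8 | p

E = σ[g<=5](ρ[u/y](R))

Row counts bottom-up:
  R → 3
  ρ[u/y](R) → 3
  σ[g<=5](ρ[u/y](R)) → 2

|E| = 2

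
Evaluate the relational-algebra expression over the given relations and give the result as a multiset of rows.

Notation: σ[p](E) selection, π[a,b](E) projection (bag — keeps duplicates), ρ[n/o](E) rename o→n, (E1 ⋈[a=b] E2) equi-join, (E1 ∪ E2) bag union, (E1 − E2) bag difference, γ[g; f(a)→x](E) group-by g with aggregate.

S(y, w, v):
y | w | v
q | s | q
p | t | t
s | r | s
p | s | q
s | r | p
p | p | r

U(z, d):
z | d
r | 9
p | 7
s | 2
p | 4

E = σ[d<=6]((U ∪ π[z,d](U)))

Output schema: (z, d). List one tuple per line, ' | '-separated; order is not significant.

Subexpression sizes:
  U → 4
  U → 4
  π[z,d](U) → 4
  (U ∪ π[z,d](U)) → 8
  σ[d<=6]((U ∪ π[z,d](U))) → 4

== RESULT ==
z | d
p | 4
p | 4
s | 2
s | 2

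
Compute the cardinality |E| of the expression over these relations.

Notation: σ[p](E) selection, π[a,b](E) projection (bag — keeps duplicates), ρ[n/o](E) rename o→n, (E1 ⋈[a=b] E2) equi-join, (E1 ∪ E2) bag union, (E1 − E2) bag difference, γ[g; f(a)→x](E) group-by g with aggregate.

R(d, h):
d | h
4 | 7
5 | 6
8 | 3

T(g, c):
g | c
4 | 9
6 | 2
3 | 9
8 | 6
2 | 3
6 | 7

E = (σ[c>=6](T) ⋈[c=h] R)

Per-node cardinality:
  T → 6
  σ[c>=6](T) → 4
  R → 3
  (σ[c>=6](T) ⋈[c=h] R) → 2

|E| = 2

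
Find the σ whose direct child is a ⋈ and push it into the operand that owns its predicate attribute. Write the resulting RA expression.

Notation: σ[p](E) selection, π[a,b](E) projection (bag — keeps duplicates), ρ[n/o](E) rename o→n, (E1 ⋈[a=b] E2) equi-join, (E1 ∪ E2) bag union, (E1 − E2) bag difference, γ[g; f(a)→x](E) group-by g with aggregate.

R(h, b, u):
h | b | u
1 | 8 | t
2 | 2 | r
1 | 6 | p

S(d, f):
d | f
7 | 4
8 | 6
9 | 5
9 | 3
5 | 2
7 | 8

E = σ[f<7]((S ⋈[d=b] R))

σ filters on f, owned by the left side.
E' = (σ[f<7](S) ⋈[d=b] R)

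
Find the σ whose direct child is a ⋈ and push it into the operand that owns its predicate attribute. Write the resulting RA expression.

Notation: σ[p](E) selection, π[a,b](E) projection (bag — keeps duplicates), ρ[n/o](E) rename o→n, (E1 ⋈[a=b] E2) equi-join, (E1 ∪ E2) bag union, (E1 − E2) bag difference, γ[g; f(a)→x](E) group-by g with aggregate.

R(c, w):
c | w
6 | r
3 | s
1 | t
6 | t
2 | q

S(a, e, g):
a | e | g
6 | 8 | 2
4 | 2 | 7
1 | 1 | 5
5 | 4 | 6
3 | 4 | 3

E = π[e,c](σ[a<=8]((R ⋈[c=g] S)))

σ filters on a, owned by the right side.
E' = π[e,c]((R ⋈[c=g] σ[a<=8](S)))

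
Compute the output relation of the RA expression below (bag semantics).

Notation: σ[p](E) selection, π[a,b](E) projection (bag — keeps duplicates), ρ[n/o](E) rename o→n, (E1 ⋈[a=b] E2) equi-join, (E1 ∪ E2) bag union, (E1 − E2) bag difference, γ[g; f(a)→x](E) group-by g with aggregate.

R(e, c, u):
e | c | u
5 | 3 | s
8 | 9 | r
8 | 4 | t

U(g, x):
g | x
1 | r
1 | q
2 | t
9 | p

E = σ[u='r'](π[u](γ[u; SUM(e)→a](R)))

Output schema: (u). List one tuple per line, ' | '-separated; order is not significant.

Row counts bottom-up:
  R → 3
  γ[u; SUM(e)→a](R) → 3
  π[u](γ[u; SUM(e)→a](R)) → 3
  σ[u='r'](π[u](γ[u; SUM(e)→a](R))) → 1

== RESULT ==
u
r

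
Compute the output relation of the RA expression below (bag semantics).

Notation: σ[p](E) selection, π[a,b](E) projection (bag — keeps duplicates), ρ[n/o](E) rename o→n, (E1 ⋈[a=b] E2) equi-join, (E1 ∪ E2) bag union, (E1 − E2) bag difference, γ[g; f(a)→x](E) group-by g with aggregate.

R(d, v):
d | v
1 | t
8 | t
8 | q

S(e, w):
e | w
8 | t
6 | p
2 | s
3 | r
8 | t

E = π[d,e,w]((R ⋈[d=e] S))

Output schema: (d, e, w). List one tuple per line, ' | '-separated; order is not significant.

Per-node cardinality:
  R → 3
  S → 5
  (R ⋈[d=e] S) → 4
  π[d,e,w]((R ⋈[d=e] S)) → 4

== RESULT ==
d | e | w
8 | 8 | t
8 | 8 | t
8 | 8 | t
8 | 8 | t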